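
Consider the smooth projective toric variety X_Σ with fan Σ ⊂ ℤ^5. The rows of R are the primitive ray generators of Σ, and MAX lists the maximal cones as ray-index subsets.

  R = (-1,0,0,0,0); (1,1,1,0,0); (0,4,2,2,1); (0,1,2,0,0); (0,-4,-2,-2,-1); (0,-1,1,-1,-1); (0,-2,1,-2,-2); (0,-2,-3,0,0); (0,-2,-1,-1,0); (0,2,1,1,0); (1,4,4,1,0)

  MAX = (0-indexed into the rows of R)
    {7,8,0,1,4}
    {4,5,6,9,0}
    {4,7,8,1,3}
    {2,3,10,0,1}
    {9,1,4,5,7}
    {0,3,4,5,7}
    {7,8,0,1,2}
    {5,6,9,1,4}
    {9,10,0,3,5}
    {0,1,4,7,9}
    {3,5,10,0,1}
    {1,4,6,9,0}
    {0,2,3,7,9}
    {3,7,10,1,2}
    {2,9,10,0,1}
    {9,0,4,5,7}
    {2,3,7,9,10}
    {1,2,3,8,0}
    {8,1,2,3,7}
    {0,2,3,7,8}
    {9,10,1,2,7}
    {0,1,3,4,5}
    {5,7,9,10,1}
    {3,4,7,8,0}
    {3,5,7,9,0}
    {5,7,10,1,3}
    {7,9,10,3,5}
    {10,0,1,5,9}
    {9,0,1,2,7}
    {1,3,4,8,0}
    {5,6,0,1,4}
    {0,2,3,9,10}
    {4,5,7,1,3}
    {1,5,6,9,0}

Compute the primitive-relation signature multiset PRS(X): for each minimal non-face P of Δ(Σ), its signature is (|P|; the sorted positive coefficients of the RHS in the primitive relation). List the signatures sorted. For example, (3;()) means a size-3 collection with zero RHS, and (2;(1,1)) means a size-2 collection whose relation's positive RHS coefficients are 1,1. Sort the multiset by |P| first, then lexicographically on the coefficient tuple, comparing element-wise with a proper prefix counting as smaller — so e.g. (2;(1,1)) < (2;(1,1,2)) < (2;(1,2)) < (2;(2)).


17 collections generate NE(X_Σ); each relation:

  • {2,4}:  v_{2} + v_{4} = 0  →  sig = (2;())
  • {8,9}:  v_{8} + v_{9} = 0  →  sig = (2;())
  • {2,5}:  v_{2} + v_{5} = v_{3} + v_{9}  →  sig = (2;(1,1))
  • {4,10}:  v_{4} + v_{10} = v_{1} + v_{5}  →  sig = (2;(1,1))
  • {5,8}:  v_{5} + v_{8} = v_{3} + v_{4}  →  sig = (2;(1,1))
  • {8,10}:  v_{8} + v_{10} = v_{1} + v_{3}  →  sig = (2;(1,1))
  • {2,6}:  v_{2} + v_{6} = v_{0} + v_{1} + v_{5} + v_{9}  →  sig = (2;(1,1,1,1))
  • {6,8}:  v_{6} + v_{8} = v_{0} + v_{1} + v_{4} + v_{5}  →  sig = (2;(1,1,1,1))
  • {3,6}:  v_{3} + v_{6} = v_{0} + v_{1} + 2·v_{5}  →  sig = (2;(1,1,2))
  • {6,10}:  v_{6} + v_{10} = v_{0} + 2·v_{1} + 2·v_{5} + v_{9}  →  sig = (2;(1,1,2,2))
  • {6,7}:  v_{6} + v_{7} = 2·v_{4} + 2·v_{9}  →  sig = (2;(2,2))
  • {0,7,10}:  v_{0} + v_{7} + v_{10} = v_{9}  →  sig = (3;(1))
  • {1,3,9}:  v_{1} + v_{3} + v_{9} = v_{10}  →  sig = (3;(1))
  • {3,4,9}:  v_{3} + v_{4} + v_{9} = v_{5}  →  sig = (3;(1))
  • {0,1,3,7}:  v_{0} + v_{1} + v_{3} + v_{7} = 0  →  sig = (4;())
  • {0,1,5,7}:  v_{0} + v_{1} + v_{5} + v_{7} = v_{4} + v_{9}  →  sig = (4;(1,1))
  • {0,1,4,5,9}:  v_{0} + v_{1} + v_{4} + v_{5} + v_{9} = v_{6}  →  sig = (5;(1))

Signatures (|P|; sorted positive RHS coefficients), sorted:
    |P|=2: 11 collections, coeffs (), (), (1,1), (1,1), (1,1), (1,1), (1,1,1,1), (1,1,1,1), (1,1,2), (1,1,2,2), (2,2)
    |P|=3: 3 collections, coeffs (1), (1), (1)
    |P|=4: 2 collections, coeffs (), (1,1)
    |P|=5: 1 collection, coeffs (1)


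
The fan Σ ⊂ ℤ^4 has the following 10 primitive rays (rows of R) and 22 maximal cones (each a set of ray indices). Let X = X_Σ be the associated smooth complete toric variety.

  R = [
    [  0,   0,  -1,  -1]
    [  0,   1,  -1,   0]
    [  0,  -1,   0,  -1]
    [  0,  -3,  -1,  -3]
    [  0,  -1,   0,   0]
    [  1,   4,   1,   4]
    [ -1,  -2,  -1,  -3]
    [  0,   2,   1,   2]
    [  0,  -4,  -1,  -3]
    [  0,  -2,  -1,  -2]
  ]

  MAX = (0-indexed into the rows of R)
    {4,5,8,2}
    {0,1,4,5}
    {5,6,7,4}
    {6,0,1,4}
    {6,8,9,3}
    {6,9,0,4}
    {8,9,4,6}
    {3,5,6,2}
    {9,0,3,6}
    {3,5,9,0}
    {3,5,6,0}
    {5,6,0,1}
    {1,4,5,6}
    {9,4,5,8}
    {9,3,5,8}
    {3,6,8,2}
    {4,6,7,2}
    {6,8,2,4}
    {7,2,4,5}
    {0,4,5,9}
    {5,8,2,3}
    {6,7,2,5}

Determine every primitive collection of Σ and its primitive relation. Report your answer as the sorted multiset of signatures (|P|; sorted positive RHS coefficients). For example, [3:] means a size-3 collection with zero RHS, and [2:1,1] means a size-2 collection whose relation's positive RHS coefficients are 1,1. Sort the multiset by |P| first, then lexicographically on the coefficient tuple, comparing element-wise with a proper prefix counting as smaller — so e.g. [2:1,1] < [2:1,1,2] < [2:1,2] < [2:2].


Δ(Σ) — 10 vertices, 17 min non-faces:

  P={7,9}:  v_{7} + v_{9} = 0  ⇒ sig = [2:]
  P={1,2}:  v_{1} + v_{2} = v_{0}  ⇒ sig = [2:1]
  P={2,9}:  v_{2} + v_{9} = v_{3}  ⇒ sig = [2:1]
  P={3,4}:  v_{3} + v_{4} = v_{8}  ⇒ sig = [2:1]
  P={3,7}:  v_{3} + v_{7} = v_{2}  ⇒ sig = [2:1]
  P={0,7}:  v_{0} + v_{7} = v_{5} + v_{6}  ⇒ sig = [2:1,1]
  P={1,3}:  v_{1} + v_{3} = v_{0} + v_{9}  ⇒ sig = [2:1,1]
  P={7,8}:  v_{7} + v_{8} = v_{2} + v_{4}  ⇒ sig = [2:1,1]
  P={0,2}:  v_{0} + v_{2} = v_{3} + v_{5} + v_{6}  ⇒ sig = [2:1,1,1]
  P={1,8}:  v_{1} + v_{8} = v_{0} + v_{4} + v_{9}  ⇒ sig = [2:1,1,1]
  P={1,9}:  v_{1} + v_{9} = 2·v_{0} + v_{4}  ⇒ sig = [2:1,2]
  P={1,7}:  v_{1} + v_{7} = v_{4} + 2·v_{5} + 2·v_{6}  ⇒ sig = [2:1,2,2]
  P={0,8}:  v_{0} + v_{8} = 2·v_{9}  ⇒ sig = [2:2]
  P={5,6,8}:  v_{5} + v_{6} + v_{8} = v_{9}  ⇒ sig = [3:1]
  P={5,6,9}:  v_{5} + v_{6} + v_{9} = v_{0}  ⇒ sig = [3:1]
  P={2,4,5,6}:  v_{2} + v_{4} + v_{5} + v_{6} = 0  ⇒ sig = [4:]
  P={0,4,5,6}:  v_{0} + v_{4} + v_{5} + v_{6} = v_{1}  ⇒ sig = [4:1]

so the primitive-relation signature multiset is
    |P|=2: 13 collections, coeffs (), (1), (1), (1), (1), (1,1), (1,1), (1,1), (1,1,1), (1,1,1), (1,2), (1,2,2), (2)
    |P|=3: 2 collections, coeffs (1), (1)
    |P|=4: 2 collections, coeffs (), (1)


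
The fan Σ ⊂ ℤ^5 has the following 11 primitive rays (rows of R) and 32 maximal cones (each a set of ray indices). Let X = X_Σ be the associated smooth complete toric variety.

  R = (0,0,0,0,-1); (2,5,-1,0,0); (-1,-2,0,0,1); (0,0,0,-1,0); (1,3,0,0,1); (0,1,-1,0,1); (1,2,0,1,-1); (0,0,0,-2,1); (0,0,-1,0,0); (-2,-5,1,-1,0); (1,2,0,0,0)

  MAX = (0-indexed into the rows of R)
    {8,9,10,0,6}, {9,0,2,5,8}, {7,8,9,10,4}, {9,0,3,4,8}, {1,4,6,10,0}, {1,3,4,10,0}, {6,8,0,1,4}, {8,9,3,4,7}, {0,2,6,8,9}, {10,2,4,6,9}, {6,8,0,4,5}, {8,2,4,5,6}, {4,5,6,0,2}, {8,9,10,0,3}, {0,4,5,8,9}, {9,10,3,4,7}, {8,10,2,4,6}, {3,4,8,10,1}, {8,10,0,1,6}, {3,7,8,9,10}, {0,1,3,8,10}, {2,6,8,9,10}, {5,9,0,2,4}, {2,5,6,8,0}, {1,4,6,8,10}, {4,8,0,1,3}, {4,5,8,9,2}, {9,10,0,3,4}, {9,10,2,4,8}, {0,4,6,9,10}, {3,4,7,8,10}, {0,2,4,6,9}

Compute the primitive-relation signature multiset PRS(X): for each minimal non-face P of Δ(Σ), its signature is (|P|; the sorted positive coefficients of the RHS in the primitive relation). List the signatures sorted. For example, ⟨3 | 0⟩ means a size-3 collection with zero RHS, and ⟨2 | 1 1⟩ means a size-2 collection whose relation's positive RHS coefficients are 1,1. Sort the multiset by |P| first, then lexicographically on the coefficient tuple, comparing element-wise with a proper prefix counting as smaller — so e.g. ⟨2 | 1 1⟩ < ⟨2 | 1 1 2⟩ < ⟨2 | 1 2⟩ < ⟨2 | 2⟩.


Minimal non-faces — 18 found among 11 rays, 32 max cones:

  • {1,9}:  v_{1} + v_{9} = v_{3}  ⇒ sig = ⟨2 | 1⟩
  • {1,2}:  v_{1} + v_{2} = v_{4} + v_{8}  ⇒ sig = ⟨2 | 1 1⟩
  • {3,6}:  v_{3} + v_{6} = v_{0} + v_{10}  ⇒ sig = ⟨2 | 1 1⟩
  • {5,10}:  v_{5} + v_{10} = v_{4} + v_{8}  ⇒ sig = ⟨2 | 1 1⟩
  • {6,7}:  v_{6} + v_{7} = v_{3} + v_{10}  ⇒ sig = ⟨2 | 1 1⟩
  • {2,3}:  v_{2} + v_{3} = v_{4} + v_{8} + v_{9}  ⇒ sig = ⟨2 | 1 1 1⟩
  • {1,7}:  v_{1} + v_{7} = 2·v_{3} + v_{4} + v_{8} + v_{10}  ⇒ sig = ⟨2 | 1 1 1 2⟩
  • {3,5}:  v_{3} + v_{5} = v_{0} + 2·v_{4} + 2·v_{8} + v_{9}  ⇒ sig = ⟨2 | 1 1 2 2⟩
  • {5,7}:  v_{5} + v_{7} = v_{3} + 2·v_{4} + 2·v_{8} + v_{9}  ⇒ sig = ⟨2 | 1 1 2 2⟩
  • {1,5}:  v_{1} + v_{5} = v_{0} + 2·v_{4} + 2·v_{8}  ⇒ sig = ⟨2 | 1 2 2⟩
  • {2,7}:  v_{2} + v_{7} = 2·v_{4} + 2·v_{8} + 2·v_{9} + v_{10}  ⇒ sig = ⟨2 | 1 2 2 2⟩
  • {0,7}:  v_{0} + v_{7} = 2·v_{3}  ⇒ sig = ⟨2 | 2⟩
  • {0,2,10}:  v_{0} + v_{2} + v_{10} = 0  ⇒ sig = ⟨3 | 0⟩
  • {5,6,9}:  v_{5} + v_{6} + v_{9} = v_{0} + v_{2}  ⇒ sig = ⟨3 | 1 1⟩
  • {4,6,8,9}:  v_{4} + v_{6} + v_{8} + v_{9} = 0  ⇒ sig = ⟨4 | 0⟩
  • {0,2,4,8}:  v_{0} + v_{2} + v_{4} + v_{8} = v_{5}  ⇒ sig = ⟨4 | 1⟩
  • {0,4,8,10}:  v_{0} + v_{4} + v_{8} + v_{10} = v_{1}  ⇒ sig = ⟨4 | 1⟩
  • {3,4,8,9,10}:  v_{3} + v_{4} + v_{8} + v_{9} + v_{10} = v_{7}  ⇒ sig = ⟨5 | 1⟩

Signatures (|P|; sorted positive RHS coefficients), sorted:
[⟨2 | 1⟩, ⟨2 | 1 1⟩, ⟨2 | 1 1⟩, ⟨2 | 1 1⟩, ⟨2 | 1 1⟩, ⟨2 | 1 1 1⟩, ⟨2 | 1 1 1 2⟩, ⟨2 | 1 1 2 2⟩, ⟨2 | 1 1 2 2⟩, ⟨2 | 1 2 2⟩, ⟨2 | 1 2 2 2⟩, ⟨2 | 2⟩, ⟨3 | 0⟩, ⟨3 | 1 1⟩, ⟨4 | 0⟩, ⟨4 | 1⟩, ⟨4 | 1⟩, ⟨5 | 1⟩]


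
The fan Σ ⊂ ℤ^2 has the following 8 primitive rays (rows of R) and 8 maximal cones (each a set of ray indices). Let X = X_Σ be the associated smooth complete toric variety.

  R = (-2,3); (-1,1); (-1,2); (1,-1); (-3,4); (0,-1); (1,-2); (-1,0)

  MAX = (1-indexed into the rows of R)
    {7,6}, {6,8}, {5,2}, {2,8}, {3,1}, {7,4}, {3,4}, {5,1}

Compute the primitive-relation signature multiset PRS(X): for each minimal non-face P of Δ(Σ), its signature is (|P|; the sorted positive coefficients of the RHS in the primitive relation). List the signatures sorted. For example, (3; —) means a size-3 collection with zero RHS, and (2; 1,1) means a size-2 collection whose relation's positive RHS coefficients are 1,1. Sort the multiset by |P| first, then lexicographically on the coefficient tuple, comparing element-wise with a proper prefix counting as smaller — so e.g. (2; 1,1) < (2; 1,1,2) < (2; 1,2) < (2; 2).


The 20 primitive collections of Σ (r=8, n=2):

  P = {2,4}:  v_{2} + v_{4} = 0  →  sig = (2; —)
  P = {3,7}:  v_{3} + v_{7} = 0  →  sig = (2; —)
  P = {1,2}:  v_{1} + v_{2} = v_{5}  →  sig = (2; 1)
  P = {1,4}:  v_{1} + v_{4} = v_{3}  →  sig = (2; 1)
  P = {1,7}:  v_{1} + v_{7} = v_{2}  →  sig = (2; 1)
  P = {2,3}:  v_{2} + v_{3} = v_{1}  →  sig = (2; 1)
  P = {2,6}:  v_{2} + v_{6} = v_{8}  →  sig = (2; 1)
  P = {2,7}:  v_{2} + v_{7} = v_{6}  →  sig = (2; 1)
  P = {3,6}:  v_{3} + v_{6} = v_{2}  →  sig = (2; 1)
  P = {4,5}:  v_{4} + v_{5} = v_{1}  →  sig = (2; 1)
  P = {4,6}:  v_{4} + v_{6} = v_{7}  →  sig = (2; 1)
  P = {4,8}:  v_{4} + v_{8} = v_{6}  →  sig = (2; 1)
  P = {1,6}:  v_{1} + v_{6} = 2·v_{2}  →  sig = (2; 2)
  P = {3,5}:  v_{3} + v_{5} = 2·v_{1}  →  sig = (2; 2)
  P = {3,8}:  v_{3} + v_{8} = 2·v_{2}  →  sig = (2; 2)
  P = {5,7}:  v_{5} + v_{7} = 2·v_{2}  →  sig = (2; 2)
  P = {7,8}:  v_{7} + v_{8} = 2·v_{6}  →  sig = (2; 2)
  P = {1,8}:  v_{1} + v_{8} = 3·v_{2}  →  sig = (2; 3)
  P = {5,6}:  v_{5} + v_{6} = 3·v_{2}  →  sig = (2; 3)
  P = {5,8}:  v_{5} + v_{8} = 4·v_{2}  →  sig = (2; 4)

Signatures (|P|; sorted positive RHS coefficients), sorted:
{ (2; —) ×2,  (2; 1) ×10,  (2; 2) ×5,  (2; 3) ×2,  (2; 4) }


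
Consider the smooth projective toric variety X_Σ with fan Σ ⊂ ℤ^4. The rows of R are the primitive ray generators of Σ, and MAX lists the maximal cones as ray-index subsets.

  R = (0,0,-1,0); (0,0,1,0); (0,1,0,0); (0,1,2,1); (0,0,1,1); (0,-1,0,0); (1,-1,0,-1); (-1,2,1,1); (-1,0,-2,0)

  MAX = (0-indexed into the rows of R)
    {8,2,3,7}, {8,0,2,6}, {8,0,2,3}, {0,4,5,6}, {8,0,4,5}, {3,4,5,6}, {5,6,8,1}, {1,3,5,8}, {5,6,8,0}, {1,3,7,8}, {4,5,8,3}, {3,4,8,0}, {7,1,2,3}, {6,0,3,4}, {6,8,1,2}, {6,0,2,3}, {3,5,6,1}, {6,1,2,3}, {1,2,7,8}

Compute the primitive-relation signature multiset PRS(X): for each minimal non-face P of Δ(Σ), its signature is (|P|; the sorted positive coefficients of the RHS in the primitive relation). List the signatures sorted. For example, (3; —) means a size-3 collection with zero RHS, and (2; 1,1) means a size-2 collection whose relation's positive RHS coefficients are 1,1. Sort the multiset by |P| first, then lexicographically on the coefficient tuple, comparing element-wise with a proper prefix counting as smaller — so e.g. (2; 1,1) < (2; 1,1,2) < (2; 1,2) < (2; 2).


|primitive collections| = 12. Relations:

  {0,1}:  v_{0} + v_{1} = 0  ⇒ sig = (2; —)
  {2,5}:  v_{2} + v_{5} = 0  ⇒ sig = (2; —)
  {1,4}:  v_{1} + v_{4} = v_{3} + v_{5}  ⇒ sig = (2; 1,1)
  {2,4}:  v_{2} + v_{4} = v_{0} + v_{3}  ⇒ sig = (2; 1,1)
  {6,7}:  v_{6} + v_{7} = v_{1} + v_{2}  ⇒ sig = (2; 1,1)
  {0,7}:  v_{0} + v_{7} = v_{2} + v_{3} + v_{8}  ⇒ sig = (2; 1,1,1)
  {5,7}:  v_{5} + v_{7} = v_{1} + v_{3} + v_{8}  ⇒ sig = (2; 1,1,1)
  {4,7}:  v_{4} + v_{7} = 2·v_{3} + v_{8}  ⇒ sig = (2; 1,2)
  {3,6,8}:  v_{3} + v_{6} + v_{8} = 0  ⇒ sig = (3; —)
  {0,3,5}:  v_{0} + v_{3} + v_{5} = v_{4}  ⇒ sig = (3; 1)
  {4,6,8}:  v_{4} + v_{6} + v_{8} = v_{0} + v_{5}  ⇒ sig = (3; 1,1)
  {1,2,3,8}:  v_{1} + v_{2} + v_{3} + v_{8} = v_{7}  ⇒ sig = (4; 1)

Signatures (|P|; sorted positive RHS coefficients), sorted:
{ (2; —) ×2,  (2; 1,1) ×3,  (2; 1,1,1) ×2,  (2; 1,2),  (3; —),  (3; 1),  (3; 1,1),  (4; 1) }


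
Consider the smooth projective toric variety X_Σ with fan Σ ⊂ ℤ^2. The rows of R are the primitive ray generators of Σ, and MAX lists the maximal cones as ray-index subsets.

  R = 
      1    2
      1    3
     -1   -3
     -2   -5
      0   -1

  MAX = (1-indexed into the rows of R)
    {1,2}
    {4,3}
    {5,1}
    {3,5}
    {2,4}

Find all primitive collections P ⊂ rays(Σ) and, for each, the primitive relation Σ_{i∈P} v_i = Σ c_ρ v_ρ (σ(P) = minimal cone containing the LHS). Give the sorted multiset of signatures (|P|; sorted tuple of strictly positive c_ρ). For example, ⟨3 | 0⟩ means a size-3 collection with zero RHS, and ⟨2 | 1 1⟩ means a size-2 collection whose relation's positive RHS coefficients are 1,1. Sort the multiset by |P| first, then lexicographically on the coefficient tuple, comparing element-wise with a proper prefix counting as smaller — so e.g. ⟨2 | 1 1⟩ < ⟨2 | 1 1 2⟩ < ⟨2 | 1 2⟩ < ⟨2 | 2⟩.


Δ(Σ) — 5 vertices, 5 min non-faces:

  • {2,3}:  v_{2} + v_{3} = 0  →  sig = ⟨2 | 0⟩
  • {1,3}:  v_{1} + v_{3} = v_{5}  →  sig = ⟨2 | 1⟩
  • {1,4}:  v_{1} + v_{4} = v_{3}  →  sig = ⟨2 | 1⟩
  • {2,5}:  v_{2} + v_{5} = v_{1}  →  sig = ⟨2 | 1⟩
  • {4,5}:  v_{4} + v_{5} = 2·v_{3}  →  sig = ⟨2 | 2⟩

Signatures (|P|; sorted positive RHS coefficients), sorted:
    ⟨2 | 0⟩
    ⟨2 | 1⟩
    ⟨2 | 1⟩
    ⟨2 | 1⟩
    ⟨2 | 2⟩


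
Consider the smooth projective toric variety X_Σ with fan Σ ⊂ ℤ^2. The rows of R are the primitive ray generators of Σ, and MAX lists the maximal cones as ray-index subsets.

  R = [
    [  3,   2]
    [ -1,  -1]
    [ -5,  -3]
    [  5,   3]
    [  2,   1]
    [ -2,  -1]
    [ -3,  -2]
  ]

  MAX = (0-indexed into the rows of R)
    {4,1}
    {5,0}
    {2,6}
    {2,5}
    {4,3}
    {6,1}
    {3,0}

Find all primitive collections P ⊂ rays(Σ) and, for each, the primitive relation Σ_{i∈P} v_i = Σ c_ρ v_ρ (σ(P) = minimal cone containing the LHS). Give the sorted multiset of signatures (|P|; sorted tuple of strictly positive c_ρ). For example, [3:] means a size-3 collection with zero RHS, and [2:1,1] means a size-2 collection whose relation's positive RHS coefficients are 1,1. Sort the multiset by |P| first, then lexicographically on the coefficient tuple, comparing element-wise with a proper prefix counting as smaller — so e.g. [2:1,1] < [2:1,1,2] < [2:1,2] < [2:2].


Primitive collections (14):

  {0,6}:  v_{0} + v_{6} = 0  ⟹  sig = [2:]
  {2,3}:  v_{2} + v_{3} = 0  ⟹  sig = [2:]
  {4,5}:  v_{4} + v_{5} = 0  ⟹  sig = [2:]
  {0,1}:  v_{0} + v_{1} = v_{4}  ⟹  sig = [2:1]
  {0,2}:  v_{0} + v_{2} = v_{5}  ⟹  sig = [2:1]
  {0,4}:  v_{0} + v_{4} = v_{3}  ⟹  sig = [2:1]
  {1,5}:  v_{1} + v_{5} = v_{6}  ⟹  sig = [2:1]
  {2,4}:  v_{2} + v_{4} = v_{6}  ⟹  sig = [2:1]
  {3,5}:  v_{3} + v_{5} = v_{0}  ⟹  sig = [2:1]
  {3,6}:  v_{3} + v_{6} = v_{4}  ⟹  sig = [2:1]
  {4,6}:  v_{4} + v_{6} = v_{1}  ⟹  sig = [2:1]
  {5,6}:  v_{5} + v_{6} = v_{2}  ⟹  sig = [2:1]
  {1,2}:  v_{1} + v_{2} = 2·v_{6}  ⟹  sig = [2:2]
  {1,3}:  v_{1} + v_{3} = 2·v_{4}  ⟹  sig = [2:2]

Sorted signature multiset PRS(X):
{ [2:] ×3,  [2:1] ×9,  [2:2] ×2 }


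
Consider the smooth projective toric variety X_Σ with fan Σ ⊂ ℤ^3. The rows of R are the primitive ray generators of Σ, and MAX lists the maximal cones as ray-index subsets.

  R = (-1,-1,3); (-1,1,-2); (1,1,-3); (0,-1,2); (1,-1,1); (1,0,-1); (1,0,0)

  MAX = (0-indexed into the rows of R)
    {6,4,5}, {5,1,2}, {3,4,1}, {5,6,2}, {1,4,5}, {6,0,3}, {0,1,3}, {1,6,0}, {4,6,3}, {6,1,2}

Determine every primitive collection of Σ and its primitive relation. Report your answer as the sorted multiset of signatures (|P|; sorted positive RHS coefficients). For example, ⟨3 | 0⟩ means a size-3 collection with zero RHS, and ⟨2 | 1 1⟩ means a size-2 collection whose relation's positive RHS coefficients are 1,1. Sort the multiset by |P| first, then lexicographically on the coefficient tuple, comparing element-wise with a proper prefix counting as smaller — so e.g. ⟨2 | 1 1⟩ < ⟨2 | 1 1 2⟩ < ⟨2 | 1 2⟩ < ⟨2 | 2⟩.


Δ(Σ) — 7 vertices, 9 min non-faces:

  P = {0,2}:  v_{0} + v_{2} = 0  →  sig = ⟨2 | 0⟩
  P = {0,5}:  v_{0} + v_{5} = v_{3}  →  sig = ⟨2 | 1⟩
  P = {2,3}:  v_{2} + v_{3} = v_{5}  →  sig = ⟨2 | 1⟩
  P = {3,5}:  v_{3} + v_{5} = v_{4}  →  sig = ⟨2 | 1⟩
  P = {0,4}:  v_{0} + v_{4} = 2·v_{3}  →  sig = ⟨2 | 2⟩
  P = {2,4}:  v_{2} + v_{4} = 2·v_{5}  →  sig = ⟨2 | 2⟩
  P = {1,3,6}:  v_{1} + v_{3} + v_{6} = 0  →  sig = ⟨3 | 0⟩
  P = {1,4,6}:  v_{1} + v_{4} + v_{6} = v_{5}  →  sig = ⟨3 | 1⟩
  P = {1,5,6}:  v_{1} + v_{5} + v_{6} = v_{2}  →  sig = ⟨3 | 1⟩

so the primitive-relation signature multiset is
    ⟨2 | 0⟩
    ⟨2 | 1⟩
    ⟨2 | 1⟩
    ⟨2 | 1⟩
    ⟨2 | 2⟩
    ⟨2 | 2⟩
    ⟨3 | 0⟩
    ⟨3 | 1⟩
    ⟨3 | 1⟩


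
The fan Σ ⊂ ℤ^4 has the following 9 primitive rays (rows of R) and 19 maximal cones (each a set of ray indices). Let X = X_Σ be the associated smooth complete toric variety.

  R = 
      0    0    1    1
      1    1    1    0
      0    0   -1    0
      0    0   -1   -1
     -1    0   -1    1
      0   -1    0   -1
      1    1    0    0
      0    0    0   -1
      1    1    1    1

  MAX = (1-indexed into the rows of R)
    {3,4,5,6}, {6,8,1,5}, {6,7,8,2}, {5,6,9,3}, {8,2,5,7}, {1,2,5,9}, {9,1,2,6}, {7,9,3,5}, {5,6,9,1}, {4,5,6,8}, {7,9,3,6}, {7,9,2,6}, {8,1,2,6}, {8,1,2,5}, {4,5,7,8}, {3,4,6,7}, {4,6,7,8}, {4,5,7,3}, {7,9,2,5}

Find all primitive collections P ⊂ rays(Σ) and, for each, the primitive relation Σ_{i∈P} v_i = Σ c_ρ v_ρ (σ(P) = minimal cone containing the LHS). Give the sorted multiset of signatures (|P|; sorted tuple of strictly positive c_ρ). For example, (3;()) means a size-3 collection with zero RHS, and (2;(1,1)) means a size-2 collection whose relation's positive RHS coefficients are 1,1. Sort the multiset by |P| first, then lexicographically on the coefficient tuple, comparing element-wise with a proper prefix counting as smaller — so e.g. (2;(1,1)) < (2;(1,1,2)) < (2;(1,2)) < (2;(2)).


Primitive collections (10):

  {1,4}:  v_{1} + v_{4} = 0  so sig = (2;())
  {1,7}:  v_{1} + v_{7} = v_{9}  so sig = (2;(1))
  {2,3}:  v_{2} + v_{3} = v_{7}  so sig = (2;(1))
  {3,8}:  v_{3} + v_{8} = v_{4}  so sig = (2;(1))
  {4,9}:  v_{4} + v_{9} = v_{7}  so sig = (2;(1))
  {8,9}:  v_{8} + v_{9} = v_{2}  so sig = (2;(1))
  {2,4}:  v_{2} + v_{4} = v_{7} + v_{8}  so sig = (2;(1,1))
  {1,3}:  v_{1} + v_{3} = v_{5} + v_{6} + v_{9}  so sig = (2;(1,1,1))
  {2,5,6}:  v_{2} + v_{5} + v_{6} = 0  so sig = (3;())
  {5,6,7}:  v_{5} + v_{6} + v_{7} = v_{3}  so sig = (3;(1))

Signatures (|P|; sorted positive RHS coefficients), sorted:
[(2;()), (2;(1)), (2;(1)), (2;(1)), (2;(1)), (2;(1)), (2;(1,1)), (2;(1,1,1)), (3;()), (3;(1))]


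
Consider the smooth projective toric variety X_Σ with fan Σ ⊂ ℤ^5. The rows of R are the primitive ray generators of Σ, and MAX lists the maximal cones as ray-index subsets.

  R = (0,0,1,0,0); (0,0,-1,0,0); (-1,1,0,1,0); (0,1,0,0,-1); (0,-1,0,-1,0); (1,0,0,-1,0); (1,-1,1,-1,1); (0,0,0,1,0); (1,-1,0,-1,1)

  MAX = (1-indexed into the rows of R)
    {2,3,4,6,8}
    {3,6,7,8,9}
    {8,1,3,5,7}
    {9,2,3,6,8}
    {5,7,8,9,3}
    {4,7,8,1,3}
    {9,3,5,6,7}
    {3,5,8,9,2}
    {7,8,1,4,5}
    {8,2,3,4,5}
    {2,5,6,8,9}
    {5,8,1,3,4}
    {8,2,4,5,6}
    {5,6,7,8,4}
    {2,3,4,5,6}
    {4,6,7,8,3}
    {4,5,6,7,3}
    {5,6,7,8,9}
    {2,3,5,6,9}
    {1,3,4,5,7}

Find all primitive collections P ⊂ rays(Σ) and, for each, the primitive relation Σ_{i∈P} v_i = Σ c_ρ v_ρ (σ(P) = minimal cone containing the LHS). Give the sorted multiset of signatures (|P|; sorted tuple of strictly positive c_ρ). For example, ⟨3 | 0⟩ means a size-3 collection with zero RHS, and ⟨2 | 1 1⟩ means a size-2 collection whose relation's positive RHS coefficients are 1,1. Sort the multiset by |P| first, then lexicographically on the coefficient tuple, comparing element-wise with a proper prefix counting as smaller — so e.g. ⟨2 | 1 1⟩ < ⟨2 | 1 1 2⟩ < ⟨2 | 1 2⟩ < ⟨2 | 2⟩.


Σ has 7 primitive collections:

  • {1,2}:  v_{1} + v_{2} = 0  →  sig = ⟨2 | 0⟩
  • {1,9}:  v_{1} + v_{9} = v_{7}  →  sig = ⟨2 | 1⟩
  • {2,7}:  v_{2} + v_{7} = v_{9}  →  sig = ⟨2 | 1⟩
  • {4,9}:  v_{4} + v_{9} = v_{6}  →  sig = ⟨2 | 1⟩
  • {1,6}:  v_{1} + v_{6} = v_{4} + v_{7}  →  sig = ⟨2 | 1 1⟩
  • {3,5,6,8}:  v_{3} + v_{5} + v_{6} + v_{8} = 0  →  sig = ⟨4 | 0⟩
  • {3,4,5,7,8}:  v_{3} + v_{4} + v_{5} + v_{7} + v_{8} = v_{1}  →  sig = ⟨5 | 1⟩

so the primitive-relation signature multiset is
    ⟨2 | 0⟩
    ⟨2 | 1⟩
    ⟨2 | 1⟩
    ⟨2 | 1⟩
    ⟨2 | 1 1⟩
    ⟨4 | 0⟩
    ⟨5 | 1⟩


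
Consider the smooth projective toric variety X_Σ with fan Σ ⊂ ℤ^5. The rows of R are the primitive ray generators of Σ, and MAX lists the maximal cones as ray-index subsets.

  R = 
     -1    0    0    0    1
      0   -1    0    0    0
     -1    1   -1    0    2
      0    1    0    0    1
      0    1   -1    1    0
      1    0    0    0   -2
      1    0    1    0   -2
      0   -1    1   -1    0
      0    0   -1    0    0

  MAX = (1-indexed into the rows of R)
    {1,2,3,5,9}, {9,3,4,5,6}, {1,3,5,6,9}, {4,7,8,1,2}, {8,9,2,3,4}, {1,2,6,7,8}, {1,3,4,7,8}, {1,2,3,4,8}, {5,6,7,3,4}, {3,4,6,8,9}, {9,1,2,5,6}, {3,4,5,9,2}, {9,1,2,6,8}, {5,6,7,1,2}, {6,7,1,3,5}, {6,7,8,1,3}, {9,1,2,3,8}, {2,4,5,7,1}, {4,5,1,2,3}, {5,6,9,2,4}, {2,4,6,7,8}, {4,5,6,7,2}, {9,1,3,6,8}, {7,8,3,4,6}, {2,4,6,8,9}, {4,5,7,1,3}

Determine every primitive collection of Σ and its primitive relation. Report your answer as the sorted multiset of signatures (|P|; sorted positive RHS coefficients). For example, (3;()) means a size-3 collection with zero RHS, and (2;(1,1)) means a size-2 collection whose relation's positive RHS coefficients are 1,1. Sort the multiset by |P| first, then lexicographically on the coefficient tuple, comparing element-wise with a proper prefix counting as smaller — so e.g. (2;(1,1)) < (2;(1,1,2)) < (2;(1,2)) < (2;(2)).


6 collections generate NE(X_Σ); each relation:

  P = {5,8}:  v_{5} + v_{8} = 0 — sig = (2;())
  P = {7,9}:  v_{7} + v_{9} = v_{6} — sig = (2;(1))
  P = {2,3,7}:  v_{2} + v_{3} + v_{7} = 0 — sig = (3;())
  P = {1,4,9}:  v_{1} + v_{4} + v_{9} = v_{3} — sig = (3;(1))
  P = {2,3,6}:  v_{2} + v_{3} + v_{6} = v_{9} — sig = (3;(1))
  P = {1,4,6}:  v_{1} + v_{4} + v_{6} = v_{3} + v_{7} — sig = (3;(1,1))

Hence PRS(X_Σ) =
{ (2;()),  (2;(1)),  (3;()),  (3;(1)) ×2,  (3;(1,1)) }


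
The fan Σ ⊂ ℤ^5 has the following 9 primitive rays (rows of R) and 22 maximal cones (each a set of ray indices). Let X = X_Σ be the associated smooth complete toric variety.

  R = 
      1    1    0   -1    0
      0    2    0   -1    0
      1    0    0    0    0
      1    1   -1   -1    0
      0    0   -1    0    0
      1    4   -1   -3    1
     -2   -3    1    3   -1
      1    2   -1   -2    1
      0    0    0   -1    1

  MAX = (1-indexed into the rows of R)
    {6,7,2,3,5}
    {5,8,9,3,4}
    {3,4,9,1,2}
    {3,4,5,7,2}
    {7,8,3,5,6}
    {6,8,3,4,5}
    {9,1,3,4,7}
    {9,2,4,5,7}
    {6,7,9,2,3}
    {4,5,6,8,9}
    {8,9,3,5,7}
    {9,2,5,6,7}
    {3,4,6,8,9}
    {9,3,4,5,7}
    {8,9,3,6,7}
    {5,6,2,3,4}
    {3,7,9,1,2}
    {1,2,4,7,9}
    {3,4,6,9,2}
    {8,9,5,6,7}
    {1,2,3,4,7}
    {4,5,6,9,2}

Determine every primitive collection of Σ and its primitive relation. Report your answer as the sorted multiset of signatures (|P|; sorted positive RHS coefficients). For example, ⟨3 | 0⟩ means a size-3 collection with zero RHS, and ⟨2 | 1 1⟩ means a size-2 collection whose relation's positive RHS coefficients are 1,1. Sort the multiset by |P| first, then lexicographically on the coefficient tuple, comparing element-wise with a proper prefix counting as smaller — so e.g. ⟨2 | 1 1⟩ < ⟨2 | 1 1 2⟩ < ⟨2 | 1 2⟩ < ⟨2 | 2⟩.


Δ(Σ) — 9 vertices, 9 min non-faces:

  P = {1,5}:  v_{1} + v_{5} = v_{4}  ⇒ sig = ⟨2 | 1⟩
  P = {2,8}:  v_{2} + v_{8} = v_{6}  ⇒ sig = ⟨2 | 1⟩
  P = {1,8}:  v_{1} + v_{8} = v_{2} + v_{3} + v_{4} + v_{9}  ⇒ sig = ⟨2 | 1 1 1 1⟩
  P = {1,6}:  v_{1} + v_{6} = 2·v_{2} + v_{3} + v_{4} + v_{9}  ⇒ sig = ⟨2 | 1 1 1 2⟩
  P = {4,7,8}:  v_{4} + v_{7} + v_{8} = v_{5}  ⇒ sig = ⟨3 | 1⟩
  P = {4,6,7}:  v_{4} + v_{6} + v_{7} = v_{2} + v_{5}  ⇒ sig = ⟨3 | 1 1⟩
  P = {2,3,5,9}:  v_{2} + v_{3} + v_{5} + v_{9} = v_{8}  ⇒ sig = ⟨4 | 1⟩
  P = {3,5,6,9}:  v_{3} + v_{5} + v_{6} + v_{9} = 2·v_{8}  ⇒ sig = ⟨4 | 2⟩
  P = {2,3,4,7,9}:  v_{2} + v_{3} + v_{4} + v_{7} + v_{9} = 0  ⇒ sig = ⟨5 | 0⟩

so the primitive-relation signature multiset is
    |P|=2: 4 collections, coeffs (1), (1), (1,1,1,1), (1,1,1,2)
    |P|=3: 2 collections, coeffs (1), (1,1)
    |P|=4: 2 collections, coeffs (1), (2)
    |P|=5: 1 collection, coeffs ()


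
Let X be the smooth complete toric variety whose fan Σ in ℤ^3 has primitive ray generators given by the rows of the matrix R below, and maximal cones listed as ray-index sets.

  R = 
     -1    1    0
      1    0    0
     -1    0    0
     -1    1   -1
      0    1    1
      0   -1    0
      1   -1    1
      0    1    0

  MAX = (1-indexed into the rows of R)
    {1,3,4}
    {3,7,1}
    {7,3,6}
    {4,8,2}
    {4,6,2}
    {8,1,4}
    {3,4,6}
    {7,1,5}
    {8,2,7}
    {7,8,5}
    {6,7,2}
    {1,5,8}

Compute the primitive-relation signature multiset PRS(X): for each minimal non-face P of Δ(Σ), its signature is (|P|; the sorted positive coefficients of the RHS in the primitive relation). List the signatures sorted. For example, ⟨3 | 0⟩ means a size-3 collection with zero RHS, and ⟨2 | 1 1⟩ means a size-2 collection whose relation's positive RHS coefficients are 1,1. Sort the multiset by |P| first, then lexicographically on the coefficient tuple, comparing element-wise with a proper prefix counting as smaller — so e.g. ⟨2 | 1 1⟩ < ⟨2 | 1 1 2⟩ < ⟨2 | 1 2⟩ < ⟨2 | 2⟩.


Primitive collections (11):

  • {2,3}:  v_{2} + v_{3} = 0 ; sig = ⟨2 | 0⟩
  • {4,7}:  v_{4} + v_{7} = 0 ; sig = ⟨2 | 0⟩
  • {6,8}:  v_{6} + v_{8} = 0 ; sig = ⟨2 | 0⟩
  • {1,2}:  v_{1} + v_{2} = v_{8} ; sig = ⟨2 | 1⟩
  • {1,6}:  v_{1} + v_{6} = v_{3} ; sig = ⟨2 | 1⟩
  • {3,8}:  v_{3} + v_{8} = v_{1} ; sig = ⟨2 | 1⟩
  • {4,5}:  v_{4} + v_{5} = v_{1} + v_{8} ; sig = ⟨2 | 1 1⟩
  • {5,6}:  v_{5} + v_{6} = v_{1} + v_{7} ; sig = ⟨2 | 1 1⟩
  • {2,5}:  v_{2} + v_{5} = v_{7} + 2·v_{8} ; sig = ⟨2 | 1 2⟩
  • {3,5}:  v_{3} + v_{5} = 2·v_{1} + v_{7} ; sig = ⟨2 | 1 2⟩
  • {1,7,8}:  v_{1} + v_{7} + v_{8} = v_{5} ; sig = ⟨3 | 1⟩

Hence PRS(X_Σ) =
    |P|=2: 10 collections, coeffs (), (), (), (1), (1), (1), (1,1), (1,1), (1,2), (1,2)
    |P|=3: 1 collection, coeffs (1)


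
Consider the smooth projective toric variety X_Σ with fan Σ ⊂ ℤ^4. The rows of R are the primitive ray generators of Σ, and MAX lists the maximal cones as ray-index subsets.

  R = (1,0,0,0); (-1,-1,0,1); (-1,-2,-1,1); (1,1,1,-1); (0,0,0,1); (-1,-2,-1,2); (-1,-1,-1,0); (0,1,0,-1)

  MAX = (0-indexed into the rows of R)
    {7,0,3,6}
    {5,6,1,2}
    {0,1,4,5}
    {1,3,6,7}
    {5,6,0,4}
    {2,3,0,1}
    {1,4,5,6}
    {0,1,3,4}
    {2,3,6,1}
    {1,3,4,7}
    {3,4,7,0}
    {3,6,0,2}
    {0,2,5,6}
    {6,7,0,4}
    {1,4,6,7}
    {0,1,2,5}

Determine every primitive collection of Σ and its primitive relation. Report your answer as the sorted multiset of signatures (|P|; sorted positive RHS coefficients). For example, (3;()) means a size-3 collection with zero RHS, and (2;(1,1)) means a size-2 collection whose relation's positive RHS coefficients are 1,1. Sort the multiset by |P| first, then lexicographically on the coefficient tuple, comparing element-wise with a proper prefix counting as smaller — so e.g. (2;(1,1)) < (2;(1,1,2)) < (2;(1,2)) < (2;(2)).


Σ has 7 primitive collections:

  P = {2,4}:  v_{2} + v_{4} = v_{5}  ⇒ sig = (2;(1))
  P = {2,7}:  v_{2} + v_{7} = v_{6}  ⇒ sig = (2;(1))
  P = {3,5}:  v_{3} + v_{5} = v_{0} + v_{1}  ⇒ sig = (2;(1,1))
  P = {5,7}:  v_{5} + v_{7} = v_{4} + v_{6}  ⇒ sig = (2;(1,1))
  P = {0,1,7}:  v_{0} + v_{1} + v_{7} = 0  ⇒ sig = (3;())
  P = {3,4,6}:  v_{3} + v_{4} + v_{6} = 0  ⇒ sig = (3;())
  P = {0,1,6}:  v_{0} + v_{1} + v_{6} = v_{2}  ⇒ sig = (3;(1))

Sorted signature multiset PRS(X):
    |P|=2: 4 collections, coeffs (1), (1), (1,1), (1,1)
    |P|=3: 3 collections, coeffs (), (), (1)


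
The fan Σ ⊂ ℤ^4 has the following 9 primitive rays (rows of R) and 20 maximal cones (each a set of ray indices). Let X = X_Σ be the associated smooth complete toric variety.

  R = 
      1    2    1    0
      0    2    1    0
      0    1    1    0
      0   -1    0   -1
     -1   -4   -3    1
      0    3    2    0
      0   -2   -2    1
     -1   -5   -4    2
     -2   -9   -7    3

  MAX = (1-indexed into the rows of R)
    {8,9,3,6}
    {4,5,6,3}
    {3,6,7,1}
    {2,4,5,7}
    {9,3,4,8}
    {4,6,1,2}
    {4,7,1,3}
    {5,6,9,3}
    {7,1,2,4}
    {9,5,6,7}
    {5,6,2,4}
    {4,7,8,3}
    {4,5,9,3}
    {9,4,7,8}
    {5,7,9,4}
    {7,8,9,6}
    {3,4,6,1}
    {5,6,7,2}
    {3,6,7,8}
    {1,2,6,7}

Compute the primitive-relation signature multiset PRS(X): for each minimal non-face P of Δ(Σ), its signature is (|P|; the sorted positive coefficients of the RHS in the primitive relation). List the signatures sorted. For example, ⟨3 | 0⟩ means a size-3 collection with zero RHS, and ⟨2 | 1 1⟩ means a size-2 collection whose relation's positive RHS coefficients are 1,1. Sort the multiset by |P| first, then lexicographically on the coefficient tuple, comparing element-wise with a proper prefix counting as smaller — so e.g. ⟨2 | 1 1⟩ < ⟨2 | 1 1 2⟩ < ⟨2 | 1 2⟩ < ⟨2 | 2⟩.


12 collections generate NE(X_Σ); each relation:

  {1,5}:  v_{1} + v_{5} = v_{7} ; sig = ⟨2 | 1⟩
  {2,3}:  v_{2} + v_{3} = v_{6} ; sig = ⟨2 | 1⟩
  {5,8}:  v_{5} + v_{8} = v_{9} ; sig = ⟨2 | 1⟩
  {1,9}:  v_{1} + v_{9} = v_{7} + v_{8} ; sig = ⟨2 | 1 1⟩
  {2,8}:  v_{2} + v_{8} = v_{5} + v_{6} + v_{7} ; sig = ⟨2 | 1 1 1⟩
  {2,9}:  v_{2} + v_{9} = 2·v_{5} + v_{6} + v_{7} ; sig = ⟨2 | 1 1 2⟩
  {1,8}:  v_{1} + v_{8} = v_{3} + 2·v_{7} ; sig = ⟨2 | 1 2⟩
  {4,6,7}:  v_{4} + v_{6} + v_{7} = 0 ; sig = ⟨3 | 0⟩
  {3,5,7}:  v_{3} + v_{5} + v_{7} = v_{8} ; sig = ⟨3 | 1⟩
  {4,6,8}:  v_{4} + v_{6} + v_{8} = v_{3} + v_{5} ; sig = ⟨3 | 1 1⟩
  {4,6,9}:  v_{4} + v_{6} + v_{9} = v_{3} + 2·v_{5} ; sig = ⟨3 | 1 2⟩
  {3,7,9}:  v_{3} + v_{7} + v_{9} = 2·v_{8} ; sig = ⟨3 | 2⟩

so the primitive-relation signature multiset is
[⟨2 | 1⟩, ⟨2 | 1⟩, ⟨2 | 1⟩, ⟨2 | 1 1⟩, ⟨2 | 1 1 1⟩, ⟨2 | 1 1 2⟩, ⟨2 | 1 2⟩, ⟨3 | 0⟩, ⟨3 | 1⟩, ⟨3 | 1 1⟩, ⟨3 | 1 2⟩, ⟨3 | 2⟩]


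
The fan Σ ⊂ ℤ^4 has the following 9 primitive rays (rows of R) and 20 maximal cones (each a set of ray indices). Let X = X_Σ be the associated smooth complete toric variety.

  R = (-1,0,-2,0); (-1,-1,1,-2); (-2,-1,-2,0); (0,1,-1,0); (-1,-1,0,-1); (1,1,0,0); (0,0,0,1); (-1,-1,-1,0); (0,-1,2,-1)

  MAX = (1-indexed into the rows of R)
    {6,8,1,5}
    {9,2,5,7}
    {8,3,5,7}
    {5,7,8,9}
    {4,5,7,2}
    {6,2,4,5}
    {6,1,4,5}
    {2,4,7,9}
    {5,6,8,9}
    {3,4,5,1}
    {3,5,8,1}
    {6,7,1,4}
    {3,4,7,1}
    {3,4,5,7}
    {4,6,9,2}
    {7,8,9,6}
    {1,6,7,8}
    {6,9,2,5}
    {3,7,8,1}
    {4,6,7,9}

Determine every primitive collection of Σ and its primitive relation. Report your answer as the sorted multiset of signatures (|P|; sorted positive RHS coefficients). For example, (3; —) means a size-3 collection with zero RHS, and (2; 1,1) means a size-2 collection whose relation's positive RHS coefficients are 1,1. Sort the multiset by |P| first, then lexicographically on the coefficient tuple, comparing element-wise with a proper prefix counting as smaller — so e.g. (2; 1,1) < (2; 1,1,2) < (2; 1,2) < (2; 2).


Σ has 11 primitive collections:

  P = {1,9}:  v_{1} + v_{9} = v_{5} ; sig = (2; 1)
  P = {3,6}:  v_{3} + v_{6} = v_{1} ; sig = (2; 1)
  P = {4,8}:  v_{4} + v_{8} = v_{1} ; sig = (2; 1)
  P = {2,3}:  v_{2} + v_{3} = v_{4} + 3·v_{5} + v_{7} ; sig = (2; 1,1,3)
  P = {1,2}:  v_{1} + v_{2} = v_{4} + 2·v_{5} ; sig = (2; 1,2)
  P = {3,9}:  v_{3} + v_{9} = 2·v_{5} + v_{7} ; sig = (2; 1,2)
  P = {2,8}:  v_{2} + v_{8} = 2·v_{5} ; sig = (2; 2)
  P = {5,6,7}:  v_{5} + v_{6} + v_{7} = 0 ; sig = (3; —)
  P = {1,5,7}:  v_{1} + v_{5} + v_{7} = v_{3} ; sig = (3; 1)
  P = {4,5,9}:  v_{4} + v_{5} + v_{9} = v_{2} ; sig = (3; 1)
  P = {2,6,7}:  v_{2} + v_{6} + v_{7} = v_{4} + v_{9} ; sig = (3; 1,1)

Hence PRS(X_Σ) =
    (2; 1)
    (2; 1)
    (2; 1)
    (2; 1,1,3)
    (2; 1,2)
    (2; 1,2)
    (2; 2)
    (3; —)
    (3; 1)
    (3; 1)
    (3; 1,1)


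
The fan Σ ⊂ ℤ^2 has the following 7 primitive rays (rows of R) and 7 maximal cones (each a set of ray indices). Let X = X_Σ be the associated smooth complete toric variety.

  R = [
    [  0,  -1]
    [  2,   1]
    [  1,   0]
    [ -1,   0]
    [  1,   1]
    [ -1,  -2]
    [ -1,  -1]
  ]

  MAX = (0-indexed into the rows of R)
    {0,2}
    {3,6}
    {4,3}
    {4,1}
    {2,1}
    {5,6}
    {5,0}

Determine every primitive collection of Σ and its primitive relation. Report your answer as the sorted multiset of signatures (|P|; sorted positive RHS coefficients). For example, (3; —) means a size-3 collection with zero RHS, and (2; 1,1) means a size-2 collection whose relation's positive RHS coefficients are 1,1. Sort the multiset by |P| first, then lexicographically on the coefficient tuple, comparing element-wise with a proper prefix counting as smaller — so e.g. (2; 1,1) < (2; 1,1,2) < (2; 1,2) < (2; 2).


|primitive collections| = 14. Relations:

  {2,3}:  v_{2} + v_{3} = 0  ⟹  sig = (2; —)
  {4,6}:  v_{4} + v_{6} = 0  ⟹  sig = (2; —)
  {0,3}:  v_{0} + v_{3} = v_{6}  ⟹  sig = (2; 1)
  {0,4}:  v_{0} + v_{4} = v_{2}  ⟹  sig = (2; 1)
  {0,6}:  v_{0} + v_{6} = v_{5}  ⟹  sig = (2; 1)
  {1,3}:  v_{1} + v_{3} = v_{4}  ⟹  sig = (2; 1)
  {1,6}:  v_{1} + v_{6} = v_{2}  ⟹  sig = (2; 1)
  {2,4}:  v_{2} + v_{4} = v_{1}  ⟹  sig = (2; 1)
  {2,6}:  v_{2} + v_{6} = v_{0}  ⟹  sig = (2; 1)
  {4,5}:  v_{4} + v_{5} = v_{0}  ⟹  sig = (2; 1)
  {1,5}:  v_{1} + v_{5} = v_{0} + v_{2}  ⟹  sig = (2; 1,1)
  {0,1}:  v_{0} + v_{1} = 2·v_{2}  ⟹  sig = (2; 2)
  {2,5}:  v_{2} + v_{5} = 2·v_{0}  ⟹  sig = (2; 2)
  {3,5}:  v_{3} + v_{5} = 2·v_{6}  ⟹  sig = (2; 2)

so the primitive-relation signature multiset is
    |P|=2: 14 collections, coeffs (), (), (1), (1), (1), (1), (1), (1), (1), (1), (1,1), (2), (2), (2)


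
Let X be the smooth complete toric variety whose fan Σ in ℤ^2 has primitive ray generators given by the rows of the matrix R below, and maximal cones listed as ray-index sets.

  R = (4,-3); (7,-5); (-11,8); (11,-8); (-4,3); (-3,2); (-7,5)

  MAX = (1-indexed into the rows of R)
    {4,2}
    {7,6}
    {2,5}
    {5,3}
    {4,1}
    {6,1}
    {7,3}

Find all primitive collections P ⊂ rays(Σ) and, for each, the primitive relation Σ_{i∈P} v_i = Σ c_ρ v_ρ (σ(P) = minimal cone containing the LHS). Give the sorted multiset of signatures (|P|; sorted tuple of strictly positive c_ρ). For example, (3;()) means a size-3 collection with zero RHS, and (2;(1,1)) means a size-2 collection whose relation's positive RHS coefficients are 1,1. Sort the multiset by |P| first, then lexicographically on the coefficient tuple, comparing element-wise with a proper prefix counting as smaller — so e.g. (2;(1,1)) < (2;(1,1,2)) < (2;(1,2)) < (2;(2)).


14 collections generate NE(X_Σ); each relation:

  P = {1,5}:  v_{1} + v_{5} = 0  →  sig = (2;())
  P = {2,7}:  v_{2} + v_{7} = 0  →  sig = (2;())
  P = {3,4}:  v_{3} + v_{4} = 0  →  sig = (2;())
  P = {1,2}:  v_{1} + v_{2} = v_{4}  →  sig = (2;(1))
  P = {1,3}:  v_{1} + v_{3} = v_{7}  →  sig = (2;(1))
  P = {1,7}:  v_{1} + v_{7} = v_{6}  →  sig = (2;(1))
  P = {2,3}:  v_{2} + v_{3} = v_{5}  →  sig = (2;(1))
  P = {2,6}:  v_{2} + v_{6} = v_{1}  →  sig = (2;(1))
  P = {4,5}:  v_{4} + v_{5} = v_{2}  →  sig = (2;(1))
  P = {4,7}:  v_{4} + v_{7} = v_{1}  →  sig = (2;(1))
  P = {5,6}:  v_{5} + v_{6} = v_{7}  →  sig = (2;(1))
  P = {5,7}:  v_{5} + v_{7} = v_{3}  →  sig = (2;(1))
  P = {3,6}:  v_{3} + v_{6} = 2·v_{7}  →  sig = (2;(2))
  P = {4,6}:  v_{4} + v_{6} = 2·v_{1}  →  sig = (2;(2))

Hence PRS(X_Σ) =
{ (2;()) ×3,  (2;(1)) ×9,  (2;(2)) ×2 }


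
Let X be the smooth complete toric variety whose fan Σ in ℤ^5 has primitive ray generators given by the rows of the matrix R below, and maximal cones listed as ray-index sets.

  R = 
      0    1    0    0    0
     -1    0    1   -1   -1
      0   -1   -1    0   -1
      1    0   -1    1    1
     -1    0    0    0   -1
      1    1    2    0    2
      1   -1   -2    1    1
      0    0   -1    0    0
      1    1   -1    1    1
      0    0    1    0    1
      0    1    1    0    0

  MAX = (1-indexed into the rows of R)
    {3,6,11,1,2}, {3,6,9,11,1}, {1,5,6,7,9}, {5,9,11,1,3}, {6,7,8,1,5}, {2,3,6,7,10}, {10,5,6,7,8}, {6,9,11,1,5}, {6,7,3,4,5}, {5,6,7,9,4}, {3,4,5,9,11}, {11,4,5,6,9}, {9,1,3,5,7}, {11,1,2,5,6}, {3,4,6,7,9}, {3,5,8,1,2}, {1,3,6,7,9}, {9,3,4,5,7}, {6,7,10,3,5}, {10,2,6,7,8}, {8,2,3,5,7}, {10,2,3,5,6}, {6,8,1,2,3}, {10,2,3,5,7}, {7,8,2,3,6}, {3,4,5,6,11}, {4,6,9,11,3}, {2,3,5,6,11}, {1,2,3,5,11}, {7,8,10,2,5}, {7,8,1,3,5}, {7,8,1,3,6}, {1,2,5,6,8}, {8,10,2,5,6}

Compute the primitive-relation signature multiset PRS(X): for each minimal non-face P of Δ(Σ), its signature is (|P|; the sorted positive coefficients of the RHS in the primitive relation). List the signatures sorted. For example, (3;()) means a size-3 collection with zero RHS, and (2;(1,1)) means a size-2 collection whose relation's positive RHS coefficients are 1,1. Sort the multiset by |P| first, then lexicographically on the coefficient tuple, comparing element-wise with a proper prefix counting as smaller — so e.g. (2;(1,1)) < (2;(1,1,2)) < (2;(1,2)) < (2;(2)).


17 collections generate NE(X_Σ); each relation:

  • {2,4}:  v_{2} + v_{4} = 0 ; sig = (2;())
  • {1,4}:  v_{1} + v_{4} = v_{9} ; sig = (2;(1))
  • {2,9}:  v_{2} + v_{9} = v_{1} ; sig = (2;(1))
  • {7,11}:  v_{7} + v_{11} = v_{4} ; sig = (2;(1))
  • {8,11}:  v_{8} + v_{11} = v_{1} ; sig = (2;(1))
  • {4,8}:  v_{4} + v_{8} = v_{1} + v_{7} ; sig = (2;(1,1))
  • {10,11}:  v_{10} + v_{11} = v_{5} + v_{6} ; sig = (2;(1,1))
  • {1,10}:  v_{1} + v_{10} = v_{5} + v_{6} + v_{8} ; sig = (2;(1,1,1))
  • {4,10}:  v_{4} + v_{10} = v_{5} + v_{6} + v_{7} ; sig = (2;(1,1,1))
  • {9,10}:  v_{9} + v_{10} = v_{1} + v_{5} + v_{6} + v_{7} ; sig = (2;(1,1,1,1))
  • {8,9}:  v_{8} + v_{9} = 2·v_{1} + v_{7} ; sig = (2;(1,2))
  • {1,2,7}:  v_{1} + v_{2} + v_{7} = v_{8} ; sig = (3;(1))
  • {3,8,10}:  v_{3} + v_{8} + v_{10} = v_{2} + v_{7} ; sig = (3;(1,1))
  • {3,5,6,8}:  v_{3} + v_{5} + v_{6} + v_{8} = 0 ; sig = (4;())
  • {1,3,5,6}:  v_{1} + v_{3} + v_{5} + v_{6} = v_{11} ; sig = (4;(1))
  • {2,5,6,7}:  v_{2} + v_{5} + v_{6} + v_{7} = v_{10} ; sig = (4;(1))
  • {3,5,6,9}:  v_{3} + v_{5} + v_{6} + v_{9} = v_{4} + v_{11} ; sig = (4;(1,1))

so the primitive-relation signature multiset is
{ (2;()),  (2;(1)) ×4,  (2;(1,1)) ×2,  (2;(1,1,1)) ×2,  (2;(1,1,1,1)),  (2;(1,2)),  (3;(1)),  (3;(1,1)),  (4;()),  (4;(1)) ×2,  (4;(1,1)) }
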